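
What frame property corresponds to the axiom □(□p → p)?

Shift-reflexivity

This is the T□ axiom.
It corresponds to shift-reflexivity: ∀x ∀y (Rxy → Ryy).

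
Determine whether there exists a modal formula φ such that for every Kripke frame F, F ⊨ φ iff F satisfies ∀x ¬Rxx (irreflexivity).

Not modally definable

If a class were modally definable it would be closed under surjective bounded morphisms (Goldblatt–Thomason).
The 5-cycle (worlds s,t,u,v,w with s→t→u→v→w→s) is irreflexive, and the map sending every world to a single reflexive point • is a surjective bounded morphism (forth: every edge maps to (•,•); back: every world has a successor). So any modal formula valid on the 5-cycle is also valid on the reflexive point, which is not irreflexive.
So no modal formula (or set of formulas) defines exactly the irreflexive frames.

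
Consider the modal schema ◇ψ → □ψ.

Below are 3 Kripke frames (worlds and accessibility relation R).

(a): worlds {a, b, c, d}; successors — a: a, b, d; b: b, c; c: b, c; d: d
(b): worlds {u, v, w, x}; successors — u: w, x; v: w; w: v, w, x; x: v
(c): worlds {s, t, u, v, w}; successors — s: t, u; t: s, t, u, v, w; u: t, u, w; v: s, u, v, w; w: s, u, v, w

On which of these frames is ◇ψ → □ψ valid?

Frame correspondent (Sahlqvist): ∀x ∀y ∀z (Rxy ∧ Rxz → y = z) — i.e. partial functionality.
(a): fails — a sees both a and b.
(b): fails — u sees both w and x.
(c): fails — s sees both t and u.
Valid on no frame.

none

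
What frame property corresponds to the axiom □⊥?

Emptiness of R

□⊥ is valid iff no world has any successor (otherwise □⊥ fails at any world with one).
Conversely, on a frame with emptiness of R the schema holds at every world under every valuation.
Frame condition: ∀x ∀y ¬Rxy.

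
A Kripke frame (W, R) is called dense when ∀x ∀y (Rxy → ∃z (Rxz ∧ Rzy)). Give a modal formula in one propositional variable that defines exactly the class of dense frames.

This is density; the standard corresponding axiom is C4: □□r → □r.

□□r → □r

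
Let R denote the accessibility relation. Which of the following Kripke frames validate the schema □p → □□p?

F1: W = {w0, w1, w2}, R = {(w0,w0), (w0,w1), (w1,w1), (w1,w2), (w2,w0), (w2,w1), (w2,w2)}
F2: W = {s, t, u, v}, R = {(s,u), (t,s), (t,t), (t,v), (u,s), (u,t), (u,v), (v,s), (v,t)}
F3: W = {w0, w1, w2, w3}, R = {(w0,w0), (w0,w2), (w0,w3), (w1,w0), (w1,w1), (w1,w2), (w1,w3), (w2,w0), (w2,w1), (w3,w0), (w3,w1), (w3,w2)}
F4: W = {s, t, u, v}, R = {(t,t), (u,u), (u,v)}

F4

This is the axiom for transitivity; its first-order frame correspondent is ∀x ∀y ∀z (Rxy ∧ Ryz → Rxz).
F1: fails — Rw1w2 and Rw2w0 but not Rw1w0.
F2: fails — Rus and Rsu but not Ruu.
F3: fails — Rw3w1 and Rw1w3 but not Rw3w3.
F4: holds.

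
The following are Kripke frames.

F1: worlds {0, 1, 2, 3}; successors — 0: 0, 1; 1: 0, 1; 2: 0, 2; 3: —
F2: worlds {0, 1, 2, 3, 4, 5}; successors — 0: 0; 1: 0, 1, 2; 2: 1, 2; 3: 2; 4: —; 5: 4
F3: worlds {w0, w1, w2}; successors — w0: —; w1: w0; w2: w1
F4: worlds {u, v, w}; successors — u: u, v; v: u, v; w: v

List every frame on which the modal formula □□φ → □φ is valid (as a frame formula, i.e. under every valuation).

F1, F4

This is the axiom for density; its first-order frame correspondent is ∀x ∀y (Rxy → ∃z (Rxz ∧ Rzy)).
F1: ✓.
F2: fails — R54 but no z with R5z and Rz4.
F3: fails — Rw1w0 but no z with Rw1z and Rzw0.
F4: ✓.
Valid on: F1, F4.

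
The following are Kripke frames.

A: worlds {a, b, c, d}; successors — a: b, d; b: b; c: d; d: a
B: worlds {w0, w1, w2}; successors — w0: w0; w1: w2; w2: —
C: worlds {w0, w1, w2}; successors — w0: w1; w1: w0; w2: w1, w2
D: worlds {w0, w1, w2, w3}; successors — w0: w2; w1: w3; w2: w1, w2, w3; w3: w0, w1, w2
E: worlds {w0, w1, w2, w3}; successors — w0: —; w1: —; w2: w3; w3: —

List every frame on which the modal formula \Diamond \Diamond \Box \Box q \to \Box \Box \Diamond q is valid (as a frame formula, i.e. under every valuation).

This is the axiom for a generalized confluence (Geach) condition; its first-order frame correspondent is \forall x \forall y \forall z ((x R^2 y \wedge x R^2 z) \to \exists w (y R^2 w \wedge zRw)).
A: fails — dR²b, dR²d but no w with bR²w and dRw.
B: ✓.
C: fails — w0R²w0, w0R²w0 but no w with w0R²w and w0Rw.
D: fails — w0R²w1, w0R²w1 but no w with w1R²w and w1Rw.
E: ✓.

B, E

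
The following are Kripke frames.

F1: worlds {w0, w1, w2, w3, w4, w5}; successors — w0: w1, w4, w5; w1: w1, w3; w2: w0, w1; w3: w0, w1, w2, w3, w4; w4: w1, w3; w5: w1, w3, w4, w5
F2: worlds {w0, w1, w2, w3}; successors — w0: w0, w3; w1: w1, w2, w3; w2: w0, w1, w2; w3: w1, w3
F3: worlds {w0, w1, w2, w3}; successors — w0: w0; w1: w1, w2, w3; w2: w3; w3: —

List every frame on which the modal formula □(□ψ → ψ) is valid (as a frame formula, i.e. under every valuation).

F2

This is the axiom for shift-reflexivity; its first-order frame correspondent is ∀x ∀y (Rxy → Ryy).
F1: fails — Rw0w4 but not Rw4w4.
F2: ✓.
F3: fails — Rw1w2 but not Rw2w2.
Valid on: F2.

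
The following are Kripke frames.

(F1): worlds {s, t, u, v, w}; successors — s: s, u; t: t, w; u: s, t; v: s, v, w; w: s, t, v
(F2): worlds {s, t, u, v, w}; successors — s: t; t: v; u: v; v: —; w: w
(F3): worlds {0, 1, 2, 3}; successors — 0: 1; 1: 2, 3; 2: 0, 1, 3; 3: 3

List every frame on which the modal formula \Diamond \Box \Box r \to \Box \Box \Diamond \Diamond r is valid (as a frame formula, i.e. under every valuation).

Frame correspondent (Sahlqvist): \forall x \forall y \forall z ((xRy \wedge x R^2 z) \to \exists w (y R^2 w \wedge z R^2 w)) — i.e. a generalized confluence (Geach) condition.
(F1): ✓.
(F2): fails — sRt, sR²v but no w* with tR²w* and vR²w*.
(F3): ✓.
Valid on: (F1), (F3).

(F1), (F3)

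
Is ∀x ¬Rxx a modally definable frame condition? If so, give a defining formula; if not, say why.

Modal frame validity is preserved under surjective bounded morphisms.
The 5-cycle (worlds s,t,u,v,w with s→t→u→v→w→s) is irreflexive, and the map sending every world to a single reflexive point • is a surjective bounded morphism (forth: every edge maps to (•,•); back: every world has a successor). So any modal formula valid on the 5-cycle is also valid on the reflexive point, which is not irreflexive.
Hence irreflexivity is not modally definable.

No — not modally definable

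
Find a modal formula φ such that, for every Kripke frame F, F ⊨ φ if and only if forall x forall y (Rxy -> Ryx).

p → □◇p

A defining formula is p → □◇p (the B axiom).
Suppose p→□◇p is valid. Take Rxy and set V(p)={x}. Then p at x, so □◇p at x, so ◇p at y, so some z with Ryz has p; z=x, i.e. Ryx.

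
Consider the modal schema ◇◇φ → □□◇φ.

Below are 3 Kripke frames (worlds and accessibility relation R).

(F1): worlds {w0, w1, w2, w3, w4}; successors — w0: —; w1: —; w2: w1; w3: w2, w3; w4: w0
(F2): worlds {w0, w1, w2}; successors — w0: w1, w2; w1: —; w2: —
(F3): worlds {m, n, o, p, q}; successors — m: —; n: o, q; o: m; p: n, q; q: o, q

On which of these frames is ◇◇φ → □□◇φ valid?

(F2)

This is the axiom for a generalized confluence (Geach) condition; its first-order frame correspondent is ∀x ∀y ∀z ((xR²y ∧ xR²z) → ∃w (y = w ∧ zRw)).
(F1): fails — w3R²w1, w3R²w1 but no w with w1=w and w1Rw.
(F2): ✓.
(F3): fails — nR²m, nR²m but no w with m=w and mRw.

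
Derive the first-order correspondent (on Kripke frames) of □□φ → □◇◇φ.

This is a Sahlqvist (Geach-type) schema ◇^0□^2φ → □^1◇^2φ.
Minimal-valuation argument: fix x; take any y with xR^0y and any z with xR^1z. Set V(φ) to the set of worlds R-reachable from y in exactly 2 steps. Then □^2φ holds at y, so the antecedent holds at x; validity forces ◇^2φ at z, giving a w with zR^2w and yR^2w.
First-order correspondent: ∀x ∀z (xRz → ∃w (xR²w ∧ zR²w)).

∀x ∀z (xRz → ∃w (xR²w ∧ zR²w))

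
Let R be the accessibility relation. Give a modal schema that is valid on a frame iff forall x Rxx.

A defining formula is □p → p (the T axiom).
Suppose □p→p is valid. At any x set V(p)={w : Rxw}. Then □p holds at x, so p holds at x, i.e. Rxx.

□p → p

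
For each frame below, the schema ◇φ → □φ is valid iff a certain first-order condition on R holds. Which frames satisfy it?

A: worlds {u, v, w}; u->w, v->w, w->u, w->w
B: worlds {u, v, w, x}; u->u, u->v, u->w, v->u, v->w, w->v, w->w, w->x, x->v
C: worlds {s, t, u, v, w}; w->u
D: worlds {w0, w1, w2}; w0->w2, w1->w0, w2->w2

The schema corresponds to partial functionality: ∀x ∀y ∀z (Rxy ∧ Rxz → y = z).
A: fails — w sees both u and w.
B: fails — u sees both u and v.
C: condition met.
D: condition met.
Valid on: C, D.

C, D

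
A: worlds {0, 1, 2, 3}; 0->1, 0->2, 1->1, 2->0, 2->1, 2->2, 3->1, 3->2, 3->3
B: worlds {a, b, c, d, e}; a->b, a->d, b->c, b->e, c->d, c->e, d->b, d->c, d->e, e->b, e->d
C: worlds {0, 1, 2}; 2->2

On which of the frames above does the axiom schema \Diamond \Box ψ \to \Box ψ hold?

C

Frame correspondent (Sahlqvist): \forall x \forall y \forall z (Rxy \wedge Rxz \to Ryz) — i.e. the Euclidean property.
A: fails — R01 and R02 but not R12.
B: fails — Rab and Rab but not Rbb.
C: condition met.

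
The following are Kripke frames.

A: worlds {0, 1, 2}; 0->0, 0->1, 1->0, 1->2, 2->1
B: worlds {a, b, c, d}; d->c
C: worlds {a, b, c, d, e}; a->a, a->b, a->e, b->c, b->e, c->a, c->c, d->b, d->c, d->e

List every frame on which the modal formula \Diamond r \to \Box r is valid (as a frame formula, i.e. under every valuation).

This is the axiom for partial functionality; its first-order frame correspondent is \forall x \forall y \forall z (Rxy \wedge Rxz \to y = z).
A: fails — 0 sees both 0 and 1.
B: condition met.
C: fails — a sees both a and b.
Valid on: B.

B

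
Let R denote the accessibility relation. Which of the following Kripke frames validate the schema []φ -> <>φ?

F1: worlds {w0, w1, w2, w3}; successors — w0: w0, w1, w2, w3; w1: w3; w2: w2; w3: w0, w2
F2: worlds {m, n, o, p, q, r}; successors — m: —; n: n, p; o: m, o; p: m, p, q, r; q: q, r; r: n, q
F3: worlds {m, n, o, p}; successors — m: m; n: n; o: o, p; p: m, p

Frame correspondent (Sahlqvist): forall x exists y Rxy — i.e. seriality.
F1: condition met.
F2: fails — world m has no successor.
F3: condition met.

F1, F3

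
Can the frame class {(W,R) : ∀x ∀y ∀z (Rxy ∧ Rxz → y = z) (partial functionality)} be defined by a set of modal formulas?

Yes — defined by ◇q → □q

The condition is partial functionality. A defining modal formula is ◇q → □q.
Suppose ◇q→□q is valid. Take Rxy, Rxz and set V(q)={y}. Then ◇q at x, so □q at x, so q at z, i.e. z=y.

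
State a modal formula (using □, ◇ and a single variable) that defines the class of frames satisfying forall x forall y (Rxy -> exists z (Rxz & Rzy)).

The condition is density. The C4 schema □□q → □q defines it.
Suppose □□q→□q is valid. Take Rxy and set V(q)={w : xR²w}. Then □□q at x, so □q at x, so q at y, i.e. ∃z(Rxz∧Rzy).

□□q → □q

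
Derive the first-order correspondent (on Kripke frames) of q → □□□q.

This is a Sahlqvist (Geach-type) schema ◇^0□^0q → □^3◇^0q.
First-order correspondent: ∀x ∀z (xR³z → ∃w (x = w ∧ z = w)).

∀x ∀z (xR³z → ∃w (x = w ∧ z = w))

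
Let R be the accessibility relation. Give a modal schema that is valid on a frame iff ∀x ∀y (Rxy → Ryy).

□(□p → p)

The condition is shift-reflexivity. The T□ schema □(□p → p) defines it.
Suppose □(□p→p) is valid. Take Rxy and set V(p)={w : Ryw}. Then at y, □p holds; since □(□p→p) at x, □p→p at y, so p at y, i.e. Ryy.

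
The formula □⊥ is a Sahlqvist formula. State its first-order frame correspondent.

emptiness of R

□⊥ is valid iff no world has any successor (otherwise □⊥ fails at any world with one).
Conversely, on a frame with emptiness of R the schema holds at every world under every valuation.
Frame condition: ∀x ∀y ¬Rxy.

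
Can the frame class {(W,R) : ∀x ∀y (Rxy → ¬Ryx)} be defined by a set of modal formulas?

Any modally definable frame class is closed under surjective bounded morphisms.
The 4-cycle (worlds 0,1,2,3 with 0→1→2→3→0) is asymmetric. Mapping every world to a single reflexive point • is a surjective bounded morphism, and the reflexive point is not asymmetric (R•• but asymmetry requires ¬R••).
Hence asymmetry is not modally definable.

Not modally definable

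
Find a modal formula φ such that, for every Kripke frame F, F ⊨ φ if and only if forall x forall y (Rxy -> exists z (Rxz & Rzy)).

□□q → □q

The condition is density. The C4 schema □□q → □q defines it.
Suppose □□q→□q is valid. Take Rxy and set V(q)={w : xR²w}. Then □□q at x, so □q at x, so q at y, i.e. ∃z(Rxz∧Rzy).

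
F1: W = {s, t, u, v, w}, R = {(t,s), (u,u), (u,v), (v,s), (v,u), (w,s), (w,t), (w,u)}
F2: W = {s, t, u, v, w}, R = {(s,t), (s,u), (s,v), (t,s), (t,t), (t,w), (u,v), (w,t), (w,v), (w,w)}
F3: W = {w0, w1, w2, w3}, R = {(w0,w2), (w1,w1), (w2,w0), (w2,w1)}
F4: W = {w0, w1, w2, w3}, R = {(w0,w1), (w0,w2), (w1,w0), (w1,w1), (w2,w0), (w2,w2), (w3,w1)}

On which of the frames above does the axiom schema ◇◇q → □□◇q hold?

Frame correspondent (Sahlqvist): ∀x ∀y ∀z ((xR²y ∧ xR²z) → ∃w (y = w ∧ zRw)) — i.e. a generalized confluence (Geach) condition.
F1: fails — uR²s, uR²s but no w* with s=w* and sRw*.
F2: fails — sR²s, sR²s but no w* with s=w* and sRw*.
F3: fails — w0R²w0, w0R²w0 but no w with w0=w and w0Rw.
F4: fails — w0R²w0, w0R²w0 but no w with w0=w and w0Rw.

none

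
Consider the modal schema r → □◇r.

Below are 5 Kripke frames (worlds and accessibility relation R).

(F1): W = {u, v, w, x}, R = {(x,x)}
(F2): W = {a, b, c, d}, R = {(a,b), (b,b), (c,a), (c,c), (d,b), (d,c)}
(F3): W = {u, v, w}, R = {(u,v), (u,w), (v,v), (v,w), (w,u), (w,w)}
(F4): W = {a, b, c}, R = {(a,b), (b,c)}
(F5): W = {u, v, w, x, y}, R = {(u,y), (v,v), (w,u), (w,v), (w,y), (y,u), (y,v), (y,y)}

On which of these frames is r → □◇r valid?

Frame correspondent (Sahlqvist): ∀x ∀y (Rxy → Ryx) — i.e. symmetry.
(F1): condition met.
(F2): fails — Rdc but not Rcd.
(F3): fails — Ruv but not Rvu.
(F4): fails — Rab but not Rba.
(F5): fails — Rwu but not Ruw.

(F1)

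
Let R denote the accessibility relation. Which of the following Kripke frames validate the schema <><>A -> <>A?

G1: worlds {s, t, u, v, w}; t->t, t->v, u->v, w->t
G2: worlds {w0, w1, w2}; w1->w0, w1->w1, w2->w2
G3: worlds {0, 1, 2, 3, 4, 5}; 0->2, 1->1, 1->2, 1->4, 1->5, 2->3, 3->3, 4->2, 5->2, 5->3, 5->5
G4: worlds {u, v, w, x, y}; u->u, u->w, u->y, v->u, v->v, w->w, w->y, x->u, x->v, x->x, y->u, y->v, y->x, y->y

G2

The schema corresponds to transitivity: forall x forall y forall z (Rxy & Ryz -> Rxz).
G1: fails — Rwt and Rtv but not Rwv.
G2: holds.
G3: fails — R02 and R23 but not R03.
G4: fails — Rvu and Ruw but not Rvw.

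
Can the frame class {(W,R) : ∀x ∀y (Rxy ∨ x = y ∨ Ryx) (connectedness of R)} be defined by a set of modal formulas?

Not definable by any modal formula

If a class were modally definable it would be closed under disjoint unions (Goldblatt–Thomason).
Take 2 disjoint single-world reflexive frames: each is trivially connected, but their disjoint union has 2 worlds with no edge between distinct components, so it is not connected.
Hence connectedness of R is not modally definable.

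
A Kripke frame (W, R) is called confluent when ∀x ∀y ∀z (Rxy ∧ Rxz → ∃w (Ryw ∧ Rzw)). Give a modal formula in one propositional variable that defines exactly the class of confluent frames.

◇□r → □◇r

This is convergence; the standard corresponding axiom is .2: ◇□r → □◇r.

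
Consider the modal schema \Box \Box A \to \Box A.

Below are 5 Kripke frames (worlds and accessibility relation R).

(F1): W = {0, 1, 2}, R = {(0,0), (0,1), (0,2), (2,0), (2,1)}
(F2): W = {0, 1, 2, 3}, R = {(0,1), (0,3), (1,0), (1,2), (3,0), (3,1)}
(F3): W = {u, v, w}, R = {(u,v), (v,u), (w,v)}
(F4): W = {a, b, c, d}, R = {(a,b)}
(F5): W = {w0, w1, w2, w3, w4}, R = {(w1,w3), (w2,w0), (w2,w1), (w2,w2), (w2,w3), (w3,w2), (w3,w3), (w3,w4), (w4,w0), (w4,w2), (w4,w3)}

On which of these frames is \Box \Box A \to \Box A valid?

(F1), (F5)

This is the axiom for density; its first-order frame correspondent is \forall x \forall y (Rxy \to \exists z (Rxz \wedge Rzy)).
(F1): holds.
(F2): fails — R10 but no z with R1z and Rz0.
(F3): fails — Ruv but no z with Ruz and Rzv.
(F4): fails — Rab but no z with Raz and Rzb.
(F5): holds.
Valid on: (F1), (F5).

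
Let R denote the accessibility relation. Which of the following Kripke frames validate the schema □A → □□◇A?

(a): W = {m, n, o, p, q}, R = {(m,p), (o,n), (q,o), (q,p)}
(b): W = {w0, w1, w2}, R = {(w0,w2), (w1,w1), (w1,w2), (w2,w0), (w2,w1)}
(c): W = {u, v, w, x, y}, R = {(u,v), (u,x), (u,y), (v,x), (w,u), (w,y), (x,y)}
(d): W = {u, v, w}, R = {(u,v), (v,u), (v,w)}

(b)

The schema corresponds to a generalized confluence (Geach) condition: ∀x ∀z (xR²z → ∃w (xRw ∧ zRw)).
(a): fails — qR²n but no w with qRw and nRw.
(b): satisfies the condition.
(c): fails — uR²y but no t with uRt and yRt.
(d): fails — uR²w but no t with uRt and wRt.
Valid on: (b).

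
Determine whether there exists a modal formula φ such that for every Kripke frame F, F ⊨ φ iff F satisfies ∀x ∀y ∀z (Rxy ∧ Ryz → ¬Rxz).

If a class were modally definable it would be closed under surjective bounded morphisms (Goldblatt–Thomason).
The 5-cycle (worlds s,t,u,v,w with s→t→u→v→w→s) is intransitive. Mapping every world to a single reflexive point • is a surjective bounded morphism; the reflexive point is not intransitive (R••∧R•• but R••).
So no modal formula (or set of formulas) defines exactly the intransitive frames.

No — not modally definable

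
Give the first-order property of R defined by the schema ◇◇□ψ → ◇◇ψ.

∀x ∀y (xR²y → ∃w (yRw ∧ xR²w))

This is a Sahlqvist (Geach-type) schema ◇^2□^1ψ → □^0◇^2ψ.
Minimal-valuation argument: fix x; take any y with xR^2y and any z with xR^0z. Set V(ψ) to the set of worlds R-reachable from y in exactly 1 step. Then □^1ψ holds at y, so the antecedent holds at x; validity forces ◇^2ψ at z, giving a w with zR^2w and yR^1w.
First-order correspondent: ∀x ∀y (xR²y → ∃w (yRw ∧ xR²w)).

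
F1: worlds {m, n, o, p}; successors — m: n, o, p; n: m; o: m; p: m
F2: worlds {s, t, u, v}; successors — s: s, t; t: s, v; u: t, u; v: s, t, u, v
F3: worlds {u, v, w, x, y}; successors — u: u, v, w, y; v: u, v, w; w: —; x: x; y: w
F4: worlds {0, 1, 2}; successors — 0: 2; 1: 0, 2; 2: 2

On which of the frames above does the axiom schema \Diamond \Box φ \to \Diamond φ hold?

Frame correspondent (Sahlqvist): \forall x \forall y (xRy \to \exists w (yRw \wedge xRw)) — i.e. a generalized confluence (Geach) condition.
F1: fails — mRn but no w with nRw and mRw.
F2: fails — uRt but no w with tRw and uRw.
F3: fails — uRw but no t with wRt and uRt.
F4: holds.
Valid on: F4.

F4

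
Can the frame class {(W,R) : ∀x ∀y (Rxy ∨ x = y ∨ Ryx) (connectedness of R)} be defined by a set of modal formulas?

Not modally definable

Any modally definable frame class is closed under disjoint unions.
Take 4 disjoint single-world reflexive frames: each is trivially connected, but their disjoint union has 4 worlds with no edge between distinct components, so it is not connected.
Hence connectedness of R is not modally definable.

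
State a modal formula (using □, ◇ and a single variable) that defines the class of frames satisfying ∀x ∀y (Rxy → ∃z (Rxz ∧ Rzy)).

□□p → □p

A defining formula is □□p → □p (the C4 axiom).
Suppose □□p→□p is valid. Take Rxy and set V(p)={w : xR²w}. Then □□p at x, so □p at x, so p at y, i.e. ∃z(Rxz∧Rzy).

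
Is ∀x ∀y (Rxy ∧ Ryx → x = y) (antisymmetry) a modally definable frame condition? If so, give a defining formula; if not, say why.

Not definable by any modal formula

Any modally definable frame class is closed under surjective bounded morphisms.
The 8-cycle (worlds a,b,c,d,e,f,g,h with a→b→c→d→e→f→g→h→a) is antisymmetric. Sending even-indexed worlds to s and odd-indexed worlds to t is a surjective bounded morphism onto the two-world frame with s↔t, which is not antisymmetric.
So the class is not modally definable.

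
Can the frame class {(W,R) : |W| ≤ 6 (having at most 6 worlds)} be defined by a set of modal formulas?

If a class were modally definable it would be closed under disjoint unions (Goldblatt–Thomason).
Any modal formula valid on each of 7 disjoint one-world frames is valid on their disjoint union (validity is preserved under disjoint unions). Each one-world frame has |W|=1≤6, but the union has |W|=7.
So the class is not modally definable.

No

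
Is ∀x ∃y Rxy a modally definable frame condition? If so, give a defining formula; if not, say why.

The condition is seriality. A defining modal formula is □p → ◇p.
Suppose □p→◇p is valid. At any x set V(p)=W. Then □p at x, so ◇p at x, so x has a successor.

Yes — defined by □p → ◇p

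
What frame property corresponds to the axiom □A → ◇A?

seriality: ∀x ∃y Rxy

This schema is the D axiom.
It corresponds to seriality: ∀x ∃y Rxy.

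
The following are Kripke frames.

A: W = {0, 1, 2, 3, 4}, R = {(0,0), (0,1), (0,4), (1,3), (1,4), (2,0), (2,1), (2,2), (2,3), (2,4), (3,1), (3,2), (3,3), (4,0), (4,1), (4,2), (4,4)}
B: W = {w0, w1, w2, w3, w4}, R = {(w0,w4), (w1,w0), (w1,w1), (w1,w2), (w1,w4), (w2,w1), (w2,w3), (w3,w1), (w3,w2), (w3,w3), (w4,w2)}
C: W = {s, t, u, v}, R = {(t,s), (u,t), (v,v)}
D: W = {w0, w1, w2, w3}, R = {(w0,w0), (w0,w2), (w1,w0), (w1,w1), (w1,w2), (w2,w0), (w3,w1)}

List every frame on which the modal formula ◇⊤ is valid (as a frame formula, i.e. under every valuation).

A, B, D

This is the axiom for seriality; its first-order frame correspondent is ∀x ∃y Rxy.
A: satisfies the condition.
B: satisfies the condition.
C: fails — world s has no successor.
D: satisfies the condition.
Valid on: A, B, D.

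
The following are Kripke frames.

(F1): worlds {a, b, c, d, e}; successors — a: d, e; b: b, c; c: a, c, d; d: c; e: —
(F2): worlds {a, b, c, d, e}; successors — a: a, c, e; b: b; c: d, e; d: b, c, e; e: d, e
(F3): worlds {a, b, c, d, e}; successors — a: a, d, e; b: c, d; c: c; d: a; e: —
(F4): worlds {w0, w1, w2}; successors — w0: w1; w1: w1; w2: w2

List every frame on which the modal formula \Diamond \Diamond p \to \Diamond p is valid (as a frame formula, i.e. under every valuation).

(F4)

Frame correspondent (Sahlqvist): \forall x \forall y (x R^2 y \to \exists w (y = w \wedge xRw)) — i.e. a generalized confluence (Geach) condition.
(F1): fails — aR²c but no w with c=w and aRw.
(F2): fails — aR²d but no w with d=w and aRw.
(F3): fails — bR²a but no w with a=w and bRw.
(F4): holds.
Valid on: (F4).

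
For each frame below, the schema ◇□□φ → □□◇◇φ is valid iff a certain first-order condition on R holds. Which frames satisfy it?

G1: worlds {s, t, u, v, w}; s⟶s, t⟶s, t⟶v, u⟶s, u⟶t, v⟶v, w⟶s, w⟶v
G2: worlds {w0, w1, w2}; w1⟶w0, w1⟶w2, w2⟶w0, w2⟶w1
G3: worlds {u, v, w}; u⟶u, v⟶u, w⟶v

G3

The schema corresponds to a generalized confluence (Geach) condition: ∀x ∀y ∀z ((xRy ∧ xR²z) → ∃w (yR²w ∧ zR²w)).
G1: fails — tRs, tR²v but no w* with sR²w* and vR²w*.
G2: fails — w1Rw0, w1R²w0 but no w with w0R²w and w0R²w.
G3: ✓.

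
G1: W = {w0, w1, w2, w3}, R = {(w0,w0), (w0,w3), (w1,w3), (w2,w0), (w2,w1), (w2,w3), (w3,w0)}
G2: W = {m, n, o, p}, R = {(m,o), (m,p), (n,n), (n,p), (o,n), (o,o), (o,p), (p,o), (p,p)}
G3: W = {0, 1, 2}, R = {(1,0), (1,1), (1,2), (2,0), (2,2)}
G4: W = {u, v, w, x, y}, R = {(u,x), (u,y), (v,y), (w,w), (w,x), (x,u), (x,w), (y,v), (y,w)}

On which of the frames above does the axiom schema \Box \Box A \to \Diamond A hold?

G2

This is the axiom for a generalized confluence (Geach) condition; its first-order frame correspondent is \forall x \exists w (x R^2 w \wedge xRw).
G1: fails — at w1 but no w with w1R²w and w1Rw.
G2: ✓.
G3: fails — at 0 but no w with 0R²w and 0Rw.
G4: fails — at u but no t with uR²t and uRt.
Valid on: G2.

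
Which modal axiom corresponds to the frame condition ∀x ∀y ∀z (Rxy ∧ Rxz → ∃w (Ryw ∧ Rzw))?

◇□q → □◇q

This is convergence; the standard corresponding axiom is .2: ◇□q → □◇q.
Suppose ◇□q→□◇q is valid. Take Rxy, Rxz and set V(q)={w : Ryw}. Then □q at y so ◇□q at x, so □◇q at x, so ◇q at z, giving w with Rzw and Ryw.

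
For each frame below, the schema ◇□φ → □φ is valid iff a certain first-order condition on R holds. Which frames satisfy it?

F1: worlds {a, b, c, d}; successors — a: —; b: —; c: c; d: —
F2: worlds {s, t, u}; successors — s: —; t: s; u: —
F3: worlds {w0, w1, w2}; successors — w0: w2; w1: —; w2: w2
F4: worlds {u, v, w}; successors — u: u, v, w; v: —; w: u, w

This is the axiom for the Euclidean property; its first-order frame correspondent is ∀x ∀y ∀z (Rxy ∧ Rxz → Ryz).
F1: satisfies the condition.
F2: fails — Rts and Rts but not Rss.
F3: satisfies the condition.
F4: fails — Ruv and Ruv but not Rvv.
Valid on: F1, F3.

F1, F3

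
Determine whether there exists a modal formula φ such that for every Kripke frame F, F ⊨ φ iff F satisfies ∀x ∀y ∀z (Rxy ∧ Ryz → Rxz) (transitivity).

This is a Sahlqvist condition; the 4 axiom □p → □□p defines it.
Suppose □p→□□p is valid. Take Rxy, Ryz and set V(p)={w : Rxw}. Then □p at x, so □□p at x, so □p at y, so p at z, i.e. Rxz.

Definable; □p → □□p defines it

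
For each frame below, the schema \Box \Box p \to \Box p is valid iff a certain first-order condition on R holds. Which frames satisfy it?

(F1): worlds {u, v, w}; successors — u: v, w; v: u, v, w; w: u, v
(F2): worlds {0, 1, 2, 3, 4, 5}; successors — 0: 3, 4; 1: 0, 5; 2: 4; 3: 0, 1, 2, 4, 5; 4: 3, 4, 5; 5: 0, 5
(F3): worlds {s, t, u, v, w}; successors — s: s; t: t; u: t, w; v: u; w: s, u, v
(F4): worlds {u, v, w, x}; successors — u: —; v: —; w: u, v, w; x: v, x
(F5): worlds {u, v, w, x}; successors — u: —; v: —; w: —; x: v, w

(F1), (F4)

Frame correspondent (Sahlqvist): \forall x \forall y (Rxy \to \exists z (Rxz \wedge Rzy)) — i.e. density.
(F1): satisfies the condition.
(F2): fails — R32 but no z with R3z and Rz2.
(F3): fails — Ruw but no z with Ruz and Rzw.
(F4): satisfies the condition.
(F5): fails — Rxw but no z with Rxz and Rzw.
Valid on: (F1), (F4).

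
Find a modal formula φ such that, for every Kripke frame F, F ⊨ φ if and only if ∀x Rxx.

A defining formula is □r → r (the T axiom).
Suppose □r→r is valid. At any x set V(r)={w : Rxw}. Then □r holds at x, so r holds at x, i.e. Rxx.

□r → r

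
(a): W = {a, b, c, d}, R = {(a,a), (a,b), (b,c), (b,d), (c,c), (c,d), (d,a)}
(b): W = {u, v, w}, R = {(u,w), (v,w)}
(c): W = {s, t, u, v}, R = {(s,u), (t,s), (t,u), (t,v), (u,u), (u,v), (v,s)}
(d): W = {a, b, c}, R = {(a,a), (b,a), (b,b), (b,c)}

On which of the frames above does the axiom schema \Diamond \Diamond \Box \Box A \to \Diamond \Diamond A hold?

Frame correspondent (Sahlqvist): \forall x \forall y (x R^2 y \to \exists w (y R^2 w \wedge x R^2 w)) — i.e. a generalized confluence (Geach) condition.
(a): satisfies the condition.
(b): satisfies the condition.
(c): satisfies the condition.
(d): fails — bR²c but no w with cR²w and bR²w.
Valid on: (a), (b), (c).

(a), (b), (c)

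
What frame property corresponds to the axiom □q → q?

reflexivity

This is the T axiom.
It corresponds to reflexivity: ∀x Rxx.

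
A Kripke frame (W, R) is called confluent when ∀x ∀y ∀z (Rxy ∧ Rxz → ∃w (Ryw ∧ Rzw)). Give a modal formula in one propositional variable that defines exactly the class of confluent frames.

The condition is convergence. The .2 schema ◇□q → □◇q defines it.
Suppose ◇□q→□◇q is valid. Take Rxy, Rxz and set V(q)={w : Ryw}. Then □q at y so ◇□q at x, so □◇q at x, so ◇q at z, giving w with Rzw and Ryw.

◇□q → □◇q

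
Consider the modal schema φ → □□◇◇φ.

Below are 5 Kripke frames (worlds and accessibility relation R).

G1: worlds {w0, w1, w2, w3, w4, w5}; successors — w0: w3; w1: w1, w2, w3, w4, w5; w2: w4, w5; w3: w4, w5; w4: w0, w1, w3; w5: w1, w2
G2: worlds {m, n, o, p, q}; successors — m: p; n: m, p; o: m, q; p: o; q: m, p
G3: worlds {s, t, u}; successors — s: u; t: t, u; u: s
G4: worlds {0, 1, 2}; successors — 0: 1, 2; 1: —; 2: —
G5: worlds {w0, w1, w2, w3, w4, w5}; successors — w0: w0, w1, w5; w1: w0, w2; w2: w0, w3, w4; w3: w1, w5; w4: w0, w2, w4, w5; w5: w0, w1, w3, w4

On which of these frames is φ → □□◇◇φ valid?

G4

Frame correspondent (Sahlqvist): ∀x ∀z (xR²z → ∃w (x = w ∧ zR²w)) — i.e. a generalized confluence (Geach) condition.
G1: fails — w0R²w4 but no w with w0=w and w4R²w.
G2: fails — nR²o but no w with n=w and oR²w.
G3: fails — tR²s but no w with t=w and sR²w.
G4: ✓.
G5: fails — w2R²w1 but no w with w2=w and w1R²w.
Valid on: G4.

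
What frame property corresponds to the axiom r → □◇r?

Suppose r→□◇r is valid. Take Rxy and set V(r)={x}. Then r at x, so □◇r at x, so ◇r at y, so some z with Ryz has r; z=x, i.e. Ryx.
Conversely, any frame satisfying ∀x ∀y (Rxy → Ryx) validates the schema.
Frame condition: ∀x ∀y (Rxy → Ryx).

symmetry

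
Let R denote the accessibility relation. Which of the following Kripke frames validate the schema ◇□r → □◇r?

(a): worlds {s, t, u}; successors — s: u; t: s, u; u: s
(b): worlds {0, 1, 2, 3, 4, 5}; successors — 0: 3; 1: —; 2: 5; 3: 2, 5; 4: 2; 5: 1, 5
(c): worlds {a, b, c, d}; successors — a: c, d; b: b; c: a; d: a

The schema corresponds to convergence: ∀x ∀y ∀z (Rxy ∧ Rxz → ∃w (Ryw ∧ Rzw)).
(a): fails — Rtu and Rts but u and s have no common successor.
(b): fails — R51 and R51 but 1 and 1 have no common successor.
(c): holds.

(c)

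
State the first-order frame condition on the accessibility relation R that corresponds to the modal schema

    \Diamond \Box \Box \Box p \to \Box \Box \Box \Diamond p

This is a Sahlqvist (Geach-type) schema ◇^1□^3p → □^3◇^1p.
First-order correspondent: \forall x \forall y \forall z ((xRy \wedge x R^3 z) \to \exists w (y R^3 w \wedge zRw)).

\forall x \forall y \forall z ((xRy \wedge x R^3 z) \to \exists w (y R^3 w \wedge zRw))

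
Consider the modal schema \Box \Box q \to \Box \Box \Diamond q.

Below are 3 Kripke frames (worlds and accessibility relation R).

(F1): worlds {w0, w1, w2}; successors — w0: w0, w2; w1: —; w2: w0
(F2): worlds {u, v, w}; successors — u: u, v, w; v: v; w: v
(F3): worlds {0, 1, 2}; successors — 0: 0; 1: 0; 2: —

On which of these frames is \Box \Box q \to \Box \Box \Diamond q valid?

The schema corresponds to a generalized confluence (Geach) condition: \forall x \forall z (x R^2 z \to \exists w (x R^2 w \wedge zRw)).
(F1): satisfies the condition.
(F2): satisfies the condition.
(F3): satisfies the condition.

(F1), (F2), (F3)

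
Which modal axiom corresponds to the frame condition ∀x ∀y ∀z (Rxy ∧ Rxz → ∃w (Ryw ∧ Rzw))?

◇□s → □◇s

The condition is convergence. The .2 schema ◇□s → □◇s defines it.
Suppose ◇□s→□◇s is valid. Take Rxy, Rxz and set V(s)={w : Ryw}. Then □s at y so ◇□s at x, so □◇s at x, so ◇s at z, giving w with Rzw and Ryw.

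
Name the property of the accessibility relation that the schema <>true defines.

seriality

◇⊤ holds at w iff w has a successor, so frame-validity of ◇⊤ is exactly seriality. Equivalently via □q → ◇q:
Suppose □q→◇q is valid. At any x set V(q)=W. Then □q at x, so ◇q at x, so x has a successor.
Conversely, on a frame with seriality the schema holds at every world under every valuation.
So the correspondent is seriality.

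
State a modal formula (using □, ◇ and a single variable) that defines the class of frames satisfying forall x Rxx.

This is reflexivity; the standard corresponding axiom is T: □ψ → ψ.
Suppose □ψ→ψ is valid. At any x set V(ψ)={w : Rxw}. Then □ψ holds at x, so ψ holds at x, i.e. Rxx.

□ψ → ψ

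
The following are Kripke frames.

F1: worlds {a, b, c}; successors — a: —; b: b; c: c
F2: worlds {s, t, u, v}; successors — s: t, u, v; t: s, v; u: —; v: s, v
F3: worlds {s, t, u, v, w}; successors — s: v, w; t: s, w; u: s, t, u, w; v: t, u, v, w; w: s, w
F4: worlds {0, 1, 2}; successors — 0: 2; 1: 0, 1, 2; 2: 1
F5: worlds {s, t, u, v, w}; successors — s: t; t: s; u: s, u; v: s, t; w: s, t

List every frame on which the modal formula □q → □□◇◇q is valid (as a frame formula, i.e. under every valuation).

Frame correspondent (Sahlqvist): ∀x ∀z (xR²z → ∃w (xRw ∧ zR²w)) — i.e. a generalized confluence (Geach) condition.
F1: ✓.
F2: fails — tR²u but no w with tRw and uR²w.
F3: ✓.
F4: ✓.
F5: fails — sR²s but no w* with sRw* and sR²w*.

F1, F3, F4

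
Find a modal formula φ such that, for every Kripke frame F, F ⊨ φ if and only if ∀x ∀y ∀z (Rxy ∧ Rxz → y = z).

◇s → □s

A defining formula is ◇s → □s (the CD axiom).
Suppose ◇s→□s is valid. Take Rxy, Rxz and set V(s)={y}. Then ◇s at x, so □s at x, so s at z, i.e. z=y.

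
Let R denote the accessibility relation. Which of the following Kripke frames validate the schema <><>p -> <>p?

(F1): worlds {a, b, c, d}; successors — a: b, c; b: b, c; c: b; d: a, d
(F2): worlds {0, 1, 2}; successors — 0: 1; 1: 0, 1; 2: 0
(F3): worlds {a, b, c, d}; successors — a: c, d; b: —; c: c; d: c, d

This is the axiom for transitivity; its first-order frame correspondent is forall x forall y forall z (Rxy & Ryz -> Rxz).
(F1): fails — Rcb and Rbc but not Rcc.
(F2): fails — R01 and R10 but not R00.
(F3): holds.
Valid on: (F3).

(F3)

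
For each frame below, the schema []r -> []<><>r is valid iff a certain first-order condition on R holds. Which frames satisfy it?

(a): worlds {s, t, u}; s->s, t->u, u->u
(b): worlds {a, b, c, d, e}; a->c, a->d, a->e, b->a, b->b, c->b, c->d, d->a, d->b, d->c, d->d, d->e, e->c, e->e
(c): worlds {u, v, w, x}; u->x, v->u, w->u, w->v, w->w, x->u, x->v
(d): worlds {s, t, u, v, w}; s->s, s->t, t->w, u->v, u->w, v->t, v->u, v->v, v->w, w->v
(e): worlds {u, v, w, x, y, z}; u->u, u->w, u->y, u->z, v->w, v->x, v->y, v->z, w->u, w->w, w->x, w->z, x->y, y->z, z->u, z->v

(a), (b)

Frame correspondent (Sahlqvist): forall x forall z (xRz -> exists w (xRw & z R^2 w)) — i.e. a generalized confluence (Geach) condition.
(a): condition met.
(b): condition met.
(c): fails — wRv but no t with wRt and vR²t.
(d): fails — sRt but no w* with sRw* and tR²w*.
(e): fails — vRy but no t with vRt and yR²t.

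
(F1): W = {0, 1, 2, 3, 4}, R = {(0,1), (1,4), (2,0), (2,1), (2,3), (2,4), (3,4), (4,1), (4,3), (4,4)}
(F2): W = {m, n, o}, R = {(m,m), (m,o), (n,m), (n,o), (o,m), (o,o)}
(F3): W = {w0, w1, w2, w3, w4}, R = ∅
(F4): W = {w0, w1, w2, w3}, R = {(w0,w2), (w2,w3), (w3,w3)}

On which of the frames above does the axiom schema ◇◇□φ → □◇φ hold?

(F2), (F3), (F4)

This is the axiom for a generalized confluence (Geach) condition; its first-order frame correspondent is ∀x ∀y ∀z ((xR²y ∧ xRz) → ∃w (yRw ∧ zRw)).
(F1): fails — 2R²1, 2R0 but no w with 1Rw and 0Rw.
(F2): holds.
(F3): holds.
(F4): holds.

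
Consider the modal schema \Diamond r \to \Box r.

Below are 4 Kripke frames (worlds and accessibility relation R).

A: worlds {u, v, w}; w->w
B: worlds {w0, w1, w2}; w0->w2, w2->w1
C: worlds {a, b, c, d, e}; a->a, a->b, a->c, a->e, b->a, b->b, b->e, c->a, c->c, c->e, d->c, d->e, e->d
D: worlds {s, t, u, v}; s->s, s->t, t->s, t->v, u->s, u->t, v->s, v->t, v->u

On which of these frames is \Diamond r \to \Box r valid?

A, B

The schema corresponds to partial functionality: \forall x \forall y \forall z (Rxy \wedge Rxz \to y = z).
A: holds.
B: holds.
C: fails — a sees both a and b.
D: fails — s sees both s and t.
Valid on: A, B.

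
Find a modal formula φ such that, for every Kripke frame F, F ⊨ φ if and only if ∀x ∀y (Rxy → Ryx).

p → □◇p

A defining formula is p → □◇p (the B axiom).
Suppose p→□◇p is valid. Take Rxy and set V(p)={x}. Then p at x, so □◇p at x, so ◇p at y, so some z with Ryz has p; z=x, i.e. Ryx.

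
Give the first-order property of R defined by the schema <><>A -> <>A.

This is a Sahlqvist (Geach-type) schema ◇^2□^0A → □^0◇^1A.
Minimal-valuation argument: fix x; take any y with xR^2y and any z with xR^0z. Set V(A) to the set of worlds R-reachable from y in exactly 0 steps. Then □^0A holds at y, so the antecedent holds at x; validity forces ◇^1A at z, giving a w with zR^1w and yR^0w.
First-order correspondent: forall x forall y (x R^2 y -> exists w (y = w & xRw)).

forall x forall y (x R^2 y -> exists w (y = w & xRw))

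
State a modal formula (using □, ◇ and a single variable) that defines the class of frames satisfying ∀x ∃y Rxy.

□s → ◇s

A defining formula is □s → ◇s (the D axiom).
Suppose □s→◇s is valid. At any x set V(s)=W. Then □s at x, so ◇s at x, so x has a successor.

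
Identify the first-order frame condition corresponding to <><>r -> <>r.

Equivalently (dual form): □r → □□r.
Suppose □r→□□r is valid. Take Rxy, Ryz and set V(r)={w : Rxw}. Then □r at x, so □□r at x, so □r at y, so r at z, i.e. Rxz.
The converse is a direct semantic check.
Frame condition: forall x forall y forall z (Rxy & Ryz -> Rxz).

transitivity: forall x forall y forall z (Rxy & Ryz -> Rxz)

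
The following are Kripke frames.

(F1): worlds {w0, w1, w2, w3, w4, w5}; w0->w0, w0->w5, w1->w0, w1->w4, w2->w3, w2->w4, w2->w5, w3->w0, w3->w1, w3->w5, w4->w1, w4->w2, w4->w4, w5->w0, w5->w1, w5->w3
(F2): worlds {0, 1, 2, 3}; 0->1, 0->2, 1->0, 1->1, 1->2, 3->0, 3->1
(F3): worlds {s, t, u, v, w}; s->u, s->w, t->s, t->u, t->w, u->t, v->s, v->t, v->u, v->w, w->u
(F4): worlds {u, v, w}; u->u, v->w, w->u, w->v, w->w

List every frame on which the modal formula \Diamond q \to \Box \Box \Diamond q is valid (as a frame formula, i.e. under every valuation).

none

Frame correspondent (Sahlqvist): \forall x \forall y \forall z ((xRy \wedge x R^2 z) \to \exists w (y = w \wedge zRw)) — i.e. a generalized confluence (Geach) condition.
(F1): fails — w0Rw5, w0R²w1 but no w with w5=w and w1Rw.
(F2): fails — 0R1, 0R²2 but no w with 1=w and 2Rw.
(F3): fails — sRu, sR²u but no w* with u=w* and uRw*.
(F4): fails — vRw, vR²u but no t with w=t and uRt.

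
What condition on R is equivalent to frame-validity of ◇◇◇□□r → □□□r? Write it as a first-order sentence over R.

∀x ∀y ∀z ((xR³y ∧ xR³z) → ∃w (yR²w ∧ z = w))

This is a Sahlqvist (Geach-type) schema ◇^3□^2r → □^3◇^0r.
Minimal-valuation argument: fix x; take any y with xR^3y and any z with xR^3z. Set V(r) to the set of worlds R-reachable from y in exactly 2 steps. Then □^2r holds at y, so the antecedent holds at x; validity forces ◇^0r at z, giving a w with zR^0w and yR^2w.
First-order correspondent: ∀x ∀y ∀z ((xR³y ∧ xR³z) → ∃w (yR²w ∧ z = w)).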